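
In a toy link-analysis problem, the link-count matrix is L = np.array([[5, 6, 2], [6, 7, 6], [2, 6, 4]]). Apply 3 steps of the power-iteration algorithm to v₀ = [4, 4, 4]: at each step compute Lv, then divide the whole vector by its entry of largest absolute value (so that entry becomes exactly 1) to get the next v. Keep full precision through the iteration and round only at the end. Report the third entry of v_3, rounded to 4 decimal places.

Lv0 = (52.00000, 76.00000, 48.00000); divide by 76.00000 → v1 = (0.68421, 1.00000, 0.63158)
Lv1 = (10.68421, 14.89474, 9.89474); divide by 14.89474 → v2 = (0.71731, 1.00000, 0.66431)
Lv2 = (10.91519, 15.28975, 10.09187); divide by 15.28975 → v3 = (0.71389, 1.00000, 0.66004)
Requested entry of v3: 11424/17308 = 0.6600

0.6600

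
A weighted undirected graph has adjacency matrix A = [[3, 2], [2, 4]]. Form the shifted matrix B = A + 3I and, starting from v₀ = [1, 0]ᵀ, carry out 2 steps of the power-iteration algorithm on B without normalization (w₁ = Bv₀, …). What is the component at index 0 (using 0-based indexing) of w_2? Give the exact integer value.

B = A + 3I has rows (6, 2); (2, 7)
w1 = Bv₀ = (6, 2)
w2 = Bw1 = (40, 26)
Requested component of w2: 40

40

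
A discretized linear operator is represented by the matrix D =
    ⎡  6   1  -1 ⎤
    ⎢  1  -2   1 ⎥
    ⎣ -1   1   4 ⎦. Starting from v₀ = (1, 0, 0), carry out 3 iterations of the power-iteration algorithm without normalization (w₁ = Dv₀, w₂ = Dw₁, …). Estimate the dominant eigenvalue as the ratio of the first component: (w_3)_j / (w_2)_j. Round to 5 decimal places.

w1 = Dv₀ = (6·1 + 1·0 + (-1)·0; 1·1 + (-2)·0 + 1·0; (-1)·1 + 1·0 + 4·0) = (6, 1, -1)
w2 = Dw1 = (6·6 + 1·1 + (-1)·(-1); 1·6 + (-2)·1 + 1·(-1); (-1)·6 + 1·1 + 4·(-1)) = (38, 3, -9)
w3 = Dw2 = (240, 23, -71)
Ratio at component: 240 / 38 = 6.31579

6.31579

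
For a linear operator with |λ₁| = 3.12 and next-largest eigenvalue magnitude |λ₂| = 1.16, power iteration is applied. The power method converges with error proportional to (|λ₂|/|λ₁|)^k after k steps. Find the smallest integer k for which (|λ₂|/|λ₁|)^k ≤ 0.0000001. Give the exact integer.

|λ₂/λ₁| = 1.16/3.12 = 0.37179
Need k ≥ ln(0.0000001) / ln(0.37179) = -16.1181 / -0.9894 ≈ 16.291
Smallest integer k satisfying the bound: 17

17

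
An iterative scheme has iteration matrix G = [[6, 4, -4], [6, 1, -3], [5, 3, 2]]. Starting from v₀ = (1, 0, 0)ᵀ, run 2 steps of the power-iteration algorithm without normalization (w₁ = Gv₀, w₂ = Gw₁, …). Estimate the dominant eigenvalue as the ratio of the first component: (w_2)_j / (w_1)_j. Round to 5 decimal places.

w1 = Gv₀ = (6·1 + 4·0 + (-4)·0; 6·1 + 1·0 + (-3)·0; 5·1 + 3·0 + 2·0) = (6, 6, 5)
w2 = Gw1 = (6·6 + 4·6 + (-4)·5; 6·6 + 1·6 + (-3)·5; 5·6 + 3·6 + 2·5) = (40, 27, 58)
Ratio at component: 40 / 6 = 6.66667

6.66667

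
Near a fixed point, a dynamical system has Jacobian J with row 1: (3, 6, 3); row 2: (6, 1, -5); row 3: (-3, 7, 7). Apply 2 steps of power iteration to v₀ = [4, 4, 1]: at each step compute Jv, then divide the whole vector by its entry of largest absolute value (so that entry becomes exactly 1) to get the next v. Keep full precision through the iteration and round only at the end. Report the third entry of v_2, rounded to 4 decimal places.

0.6327

Jv0 = (39.00000, 23.00000, 23.00000); divide by 39.00000 → v1 = (1.00000, 0.58974, 0.58974)
Jv1 = (8.30769, 3.64103, 5.25641); divide by 8.30769 → v2 = (1.00000, 0.43827, 0.63272)
Requested entry of v2: 205/324 = 0.6327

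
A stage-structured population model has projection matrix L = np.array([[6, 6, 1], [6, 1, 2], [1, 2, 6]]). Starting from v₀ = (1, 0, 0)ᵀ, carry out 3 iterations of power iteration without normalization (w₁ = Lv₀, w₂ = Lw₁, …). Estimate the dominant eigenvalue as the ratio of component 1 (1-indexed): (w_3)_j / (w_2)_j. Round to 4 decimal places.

9.9452

w1 = Lv₀ = (6·1 + 6·0 + 1·0; 6·1 + 1·0 + 2·0; 1·1 + 2·0 + 6·0) = (6, 6, 1)
w2 = Lw1 = (6·6 + 6·6 + 1·1; 6·6 + 1·6 + 2·1; 1·6 + 2·6 + 6·1) = (73, 44, 24)
w3 = Lw2 = (726, 530, 305)
Ratio at component: 726 / 73 = 9.9452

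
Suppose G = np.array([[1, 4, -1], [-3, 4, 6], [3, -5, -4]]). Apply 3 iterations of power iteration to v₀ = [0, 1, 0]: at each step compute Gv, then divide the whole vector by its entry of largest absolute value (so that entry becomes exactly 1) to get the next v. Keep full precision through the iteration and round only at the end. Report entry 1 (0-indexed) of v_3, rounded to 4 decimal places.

Gv0 = (4.00000, 4.00000, -5.00000); divide by -5.00000 → v1 = (-0.80000, -0.80000, 1.00000)
Gv1 = (-5.00000, 5.20000, -2.40000); divide by 5.20000 → v2 = (-0.96154, 1.00000, -0.46154)
Gv2 = (3.50000, 4.11538, -6.03846); divide by -6.03846 → v3 = (-0.57962, -0.68153, 1.00000)
Requested entry of v3: -107/157 = -0.6815

-0.6815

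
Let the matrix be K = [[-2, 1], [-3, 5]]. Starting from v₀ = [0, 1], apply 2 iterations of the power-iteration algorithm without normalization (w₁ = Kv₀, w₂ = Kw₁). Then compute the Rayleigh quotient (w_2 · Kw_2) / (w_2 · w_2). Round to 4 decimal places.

w1 = Kv₀ = (1, 5)
w2 = Kw1 = (3, 22)
Kw2 = (16, 101)
w2·Kw2 = 3·16 + 22·101 = 2270; w2·w2 = 3·3 + 22·22 = 493
λ ≈ 2270/493 = 4.6045

4.6045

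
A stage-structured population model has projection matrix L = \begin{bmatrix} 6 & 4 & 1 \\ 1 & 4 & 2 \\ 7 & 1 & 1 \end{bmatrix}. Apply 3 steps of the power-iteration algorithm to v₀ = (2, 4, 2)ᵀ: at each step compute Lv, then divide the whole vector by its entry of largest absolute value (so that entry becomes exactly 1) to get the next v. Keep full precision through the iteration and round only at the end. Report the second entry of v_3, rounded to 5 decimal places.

0.54518

Lv0 = (30.000000, 22.000000, 20.000000); divide by 30.000000 → v1 = (1.000000, 0.733333, 0.666667)
Lv1 = (9.600000, 5.266667, 8.400000); divide by 9.600000 → v2 = (1.000000, 0.548611, 0.875000)
Lv2 = (9.069444, 4.944444, 8.423611); divide by 9.069444 → v3 = (1.000000, 0.545176, 0.928790)
Requested entry of v3: 1424/2612 = 0.54518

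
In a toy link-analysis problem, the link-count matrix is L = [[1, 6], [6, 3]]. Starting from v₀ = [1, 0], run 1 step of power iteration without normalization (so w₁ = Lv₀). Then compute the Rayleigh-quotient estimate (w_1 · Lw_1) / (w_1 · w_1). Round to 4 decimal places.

λ ≈ 4.8919

w1 = Lv₀ = (1, 6)
Lw1 = (37, 24)
w1·Lw1 = 1·37 + 6·24 = 181; w1·w1 = 1·1 + 6·6 = 37
λ ≈ 181/37 = 4.8919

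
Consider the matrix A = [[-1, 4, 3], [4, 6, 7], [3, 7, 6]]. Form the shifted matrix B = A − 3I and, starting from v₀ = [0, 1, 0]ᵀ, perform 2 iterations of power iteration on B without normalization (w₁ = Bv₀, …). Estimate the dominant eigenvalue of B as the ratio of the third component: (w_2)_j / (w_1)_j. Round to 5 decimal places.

B = A − 3I has rows (-4, 4, 3); (4, 3, 7); (3, 7, 3)
w1 = Bv₀ = (4, 3, 7)
w2 = Bw1 = (17, 74, 54)
Ratio: 54/7 = 7.71429

7.71429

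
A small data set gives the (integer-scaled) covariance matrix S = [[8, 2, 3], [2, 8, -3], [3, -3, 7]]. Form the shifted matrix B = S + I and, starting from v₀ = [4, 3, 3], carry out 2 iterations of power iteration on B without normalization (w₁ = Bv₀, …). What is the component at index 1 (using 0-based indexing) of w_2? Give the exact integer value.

B = S + I has rows (9, 2, 3); (2, 9, -3); (3, -3, 8)
w1 = Bv₀ = (9·4 + 2·3 + 3·3; 2·4 + 9·3 + (-3)·3; 3·4 + (-3)·3 + 8·3) = (51, 26, 27)
w2 = Bw1 = (9·51 + 2·26 + 3·27; 2·51 + 9·26 + (-3)·27; 3·51 + (-3)·26 + 8·27) = (592, 255, 291)
Requested component of w2: 255

255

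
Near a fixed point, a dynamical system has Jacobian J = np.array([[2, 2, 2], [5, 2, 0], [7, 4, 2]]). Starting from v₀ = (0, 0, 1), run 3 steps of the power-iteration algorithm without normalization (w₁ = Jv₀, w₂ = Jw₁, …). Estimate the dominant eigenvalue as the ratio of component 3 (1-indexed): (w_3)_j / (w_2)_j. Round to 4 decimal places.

7.3333

w1 = Jv₀ = (2·0 + 2·0 + 2·1; 5·0 + 2·0 + 0·1; 7·0 + 4·0 + 2·1) = (2, 0, 2)
w2 = Jw1 = (2·2 + 2·0 + 2·2; 5·2 + 2·0 + 0·2; 7·2 + 4·0 + 2·2) = (8, 10, 18)
w3 = Jw2 = (72, 60, 132)
Ratio at component: 132 / 18 = 7.3333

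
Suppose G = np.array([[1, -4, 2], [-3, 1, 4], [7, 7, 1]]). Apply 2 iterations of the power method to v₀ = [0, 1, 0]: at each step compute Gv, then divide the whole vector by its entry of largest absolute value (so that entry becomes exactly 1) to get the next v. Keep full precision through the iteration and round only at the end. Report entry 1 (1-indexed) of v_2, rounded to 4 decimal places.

Gv0 = (-4.00000, 1.00000, 7.00000); divide by 7.00000 → v1 = (-0.57143, 0.14286, 1.00000)
Gv1 = (0.85714, 5.85714, -2.00000); divide by 5.85714 → v2 = (0.14634, 1.00000, -0.34146)
Requested entry of v2: 6/41 = 0.1463

0.1463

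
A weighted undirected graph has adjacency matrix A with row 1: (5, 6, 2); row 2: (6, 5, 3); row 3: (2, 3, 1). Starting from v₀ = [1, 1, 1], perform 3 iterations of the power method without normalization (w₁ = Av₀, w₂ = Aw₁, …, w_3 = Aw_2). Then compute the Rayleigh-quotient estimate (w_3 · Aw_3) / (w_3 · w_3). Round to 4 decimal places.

w1 = Av₀ = (5·1 + 6·1 + 2·1; 6·1 + 5·1 + 3·1; 2·1 + 3·1 + 1·1) = (13, 14, 6)
w2 = Aw1 = (5·13 + 6·14 + 2·6; 6·13 + 5·14 + 3·6; 2·13 + 3·14 + 1·6) = (161, 166, 74)
w3 = Aw2 = (1949, 2018, 894)
Aw3 = (23641, 24466, 10846)
w3·Aw3 = 1949·23641 + 2018·24466 + 894·10846 = 105145021; w3·w3 = 1949·1949 + 2018·2018 + 894·894 = 8670161
λ ≈ 105145021/8670161 = 12.1272

λ ≈ 12.1272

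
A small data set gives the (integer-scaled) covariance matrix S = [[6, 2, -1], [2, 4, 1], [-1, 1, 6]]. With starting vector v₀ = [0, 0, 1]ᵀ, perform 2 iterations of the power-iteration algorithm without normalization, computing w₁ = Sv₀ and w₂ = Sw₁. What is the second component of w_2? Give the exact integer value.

w1 = Sv₀ = (6·0 + 2·0 + (-1)·1; 2·0 + 4·0 + 1·1; (-1)·0 + 1·0 + 6·1) = (-1, 1, 6)
w2 = Sw1 = (6·(-1) + 2·1 + (-1)·6; 2·(-1) + 4·1 + 1·6; (-1)·(-1) + 1·1 + 6·6) = (-10, 8, 38)
The requested component of w2 is 8.

8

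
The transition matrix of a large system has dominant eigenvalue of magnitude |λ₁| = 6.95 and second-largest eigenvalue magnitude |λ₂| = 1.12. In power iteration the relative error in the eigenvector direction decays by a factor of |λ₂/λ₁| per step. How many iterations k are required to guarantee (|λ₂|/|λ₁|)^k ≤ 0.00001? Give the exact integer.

|λ₂/λ₁| = 1.12/6.95 = 0.16115
Need k ≥ ln(0.00001) / ln(0.16115) = -11.5129 / -1.8254 ≈ 6.307
Smallest integer k satisfying the bound: 7

7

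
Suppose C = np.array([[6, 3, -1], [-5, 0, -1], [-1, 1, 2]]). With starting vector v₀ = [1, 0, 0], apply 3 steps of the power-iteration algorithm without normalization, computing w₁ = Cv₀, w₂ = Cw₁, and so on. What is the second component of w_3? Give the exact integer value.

w1 = Cv₀ = (6·1 + 3·0 + (-1)·0; (-5)·1 + 0·0 + (-1)·0; (-1)·1 + 1·0 + 2·0) = (6, -5, -1)
w2 = Cw1 = (6·6 + 3·(-5) + (-1)·(-1); (-5)·6 + 0·(-5) + (-1)·(-1); (-1)·6 + 1·(-5) + 2·(-1)) = (22, -29, -13)
w3 = Cw2 = (58, -97, -77)
The requested component of w3 is -97.

-97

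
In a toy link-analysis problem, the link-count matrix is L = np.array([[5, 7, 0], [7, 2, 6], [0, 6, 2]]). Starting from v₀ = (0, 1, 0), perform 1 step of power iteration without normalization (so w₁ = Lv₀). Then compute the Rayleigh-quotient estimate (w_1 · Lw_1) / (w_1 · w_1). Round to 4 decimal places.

w1 = Lv₀ = (5·0 + 7·1 + 0·0; 7·0 + 2·1 + 6·0; 0·0 + 6·1 + 2·0) = (7, 2, 6)
Lw1 = (49, 89, 24)
w1·Lw1 = 7·49 + 2·89 + 6·24 = 665; w1·w1 = 7·7 + 2·2 + 6·6 = 89
λ ≈ 665/89 = 7.4719

7.4719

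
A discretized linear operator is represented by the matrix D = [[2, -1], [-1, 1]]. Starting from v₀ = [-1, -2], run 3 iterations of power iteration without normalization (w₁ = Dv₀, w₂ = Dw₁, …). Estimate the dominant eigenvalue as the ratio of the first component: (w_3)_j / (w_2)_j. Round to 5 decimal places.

w1 = Dv₀ = (2·(-1) + (-1)·(-2); (-1)·(-1) + 1·(-2)) = (0, -1)
w2 = Dw1 = (2·0 + (-1)·(-1); (-1)·0 + 1·(-1)) = (1, -1)
w3 = Dw2 = (3, -2)
Ratio at component: 3 / 1 = 3.00000

3.00000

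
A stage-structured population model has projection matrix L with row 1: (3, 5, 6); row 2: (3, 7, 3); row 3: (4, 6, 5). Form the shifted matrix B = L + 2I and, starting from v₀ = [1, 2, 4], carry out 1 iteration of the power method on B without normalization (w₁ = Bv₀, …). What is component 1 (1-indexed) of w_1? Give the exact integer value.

B = L + 2I has rows (5, 5, 6); (3, 9, 3); (4, 6, 7)
w1 = Bv₀ = (5·1 + 5·2 + 6·4; 3·1 + 9·2 + 3·4; 4·1 + 6·2 + 7·4) = (39, 33, 44)
Requested component of w1: 39

39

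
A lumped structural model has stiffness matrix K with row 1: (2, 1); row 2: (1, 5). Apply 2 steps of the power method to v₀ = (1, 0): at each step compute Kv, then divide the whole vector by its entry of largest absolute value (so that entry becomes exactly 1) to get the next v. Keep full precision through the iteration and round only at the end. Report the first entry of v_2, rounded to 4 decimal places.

0.7143

Kv0 = (2.00000, 1.00000); divide by 2.00000 → v1 = (1.00000, 0.50000)
Kv1 = (2.50000, 3.50000); divide by 3.50000 → v2 = (0.71429, 1.00000)
Requested entry of v2: 5/7 = 0.7143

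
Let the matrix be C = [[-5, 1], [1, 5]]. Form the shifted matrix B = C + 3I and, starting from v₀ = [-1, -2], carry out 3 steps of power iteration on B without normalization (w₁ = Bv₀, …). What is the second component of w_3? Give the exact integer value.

-1105

B = C + 3I has rows (-2, 1); (1, 8)
w1 = Bv₀ = ((-2)·(-1) + 1·(-2); 1·(-1) + 8·(-2)) = (0, -17)
w2 = Bw1 = ((-2)·0 + 1·(-17); 1·0 + 8·(-17)) = (-17, -136)
w3 = Bw2 = (-102, -1105)
Requested component of w3: -1105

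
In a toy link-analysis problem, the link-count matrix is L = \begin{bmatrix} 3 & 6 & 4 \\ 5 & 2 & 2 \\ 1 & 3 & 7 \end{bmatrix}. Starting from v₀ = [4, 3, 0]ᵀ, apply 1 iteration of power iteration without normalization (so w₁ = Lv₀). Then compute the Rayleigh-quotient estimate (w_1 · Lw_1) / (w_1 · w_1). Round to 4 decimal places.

w1 = Lv₀ = (30, 26, 13)
Lw1 = (298, 228, 199)
w1·Lw1 = 30·298 + 26·228 + 13·199 = 17455; w1·w1 = 30·30 + 26·26 + 13·13 = 1745
λ ≈ 17455/1745 = 10.0029

λ ≈ 10.0029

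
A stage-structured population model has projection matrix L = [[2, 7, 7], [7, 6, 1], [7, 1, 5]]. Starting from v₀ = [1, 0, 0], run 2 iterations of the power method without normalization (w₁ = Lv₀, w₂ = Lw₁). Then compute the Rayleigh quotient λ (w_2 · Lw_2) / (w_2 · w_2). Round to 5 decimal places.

w1 = Lv₀ = (2, 7, 7)
w2 = Lw1 = (102, 63, 56)
Lw2 = (1037, 1148, 1057)
w2·Lw2 = 102·1037 + 63·1148 + 56·1057 = 237290; w2·w2 = 102·102 + 63·63 + 56·56 = 17509
λ ≈ 237290/17509 = 13.55246

λ ≈ 13.55246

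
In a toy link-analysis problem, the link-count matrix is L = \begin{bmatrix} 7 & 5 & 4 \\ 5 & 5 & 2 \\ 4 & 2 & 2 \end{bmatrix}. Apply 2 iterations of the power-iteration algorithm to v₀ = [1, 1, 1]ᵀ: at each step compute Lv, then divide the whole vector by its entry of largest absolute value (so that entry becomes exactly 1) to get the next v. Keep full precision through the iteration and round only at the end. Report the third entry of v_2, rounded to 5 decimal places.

Lv0 = (16.000000, 12.000000, 8.000000); divide by 16.000000 → v1 = (1.000000, 0.750000, 0.500000)
Lv1 = (12.750000, 9.750000, 6.500000); divide by 12.750000 → v2 = (1.000000, 0.764706, 0.509804)
Requested entry of v2: 104/204 = 0.50980

0.50980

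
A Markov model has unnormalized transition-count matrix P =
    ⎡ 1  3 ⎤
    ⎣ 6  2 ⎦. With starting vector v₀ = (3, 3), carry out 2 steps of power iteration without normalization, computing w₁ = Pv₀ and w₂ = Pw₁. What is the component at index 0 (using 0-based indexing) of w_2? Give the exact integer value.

w1 = Pv₀ = (1·3 + 3·3; 6·3 + 2·3) = (12, 24)
w2 = Pw1 = (1·12 + 3·24; 6·12 + 2·24) = (84, 120)
The requested component of w2 is 84.

84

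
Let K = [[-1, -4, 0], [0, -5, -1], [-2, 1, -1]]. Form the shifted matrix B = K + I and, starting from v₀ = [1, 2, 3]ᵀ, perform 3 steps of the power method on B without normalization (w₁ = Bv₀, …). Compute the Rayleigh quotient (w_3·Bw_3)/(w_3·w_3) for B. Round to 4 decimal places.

-4.1715

B = K + I has rows (0, -4, 0); (0, -4, -1); (-2, 1, 0)
w1 = Bv₀ = (-8, -11, 0)
w2 = Bw1 = (44, 44, 5)
w3 = Bw2 = (-176, -181, -44)
Bw3 = (724, 768, 171)
w3·Bw3 = -273956; w3·w3 = 65673; μ ≈ -273956/65673 = -4.1715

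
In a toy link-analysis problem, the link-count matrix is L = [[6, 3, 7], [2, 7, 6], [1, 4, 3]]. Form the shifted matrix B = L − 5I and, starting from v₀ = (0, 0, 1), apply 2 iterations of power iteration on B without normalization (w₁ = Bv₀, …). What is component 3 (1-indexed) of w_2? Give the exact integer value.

35

B = L − 5I has rows (1, 3, 7); (2, 2, 6); (1, 4, -2)
w1 = Bv₀ = (1·0 + 3·0 + 7·1; 2·0 + 2·0 + 6·1; 1·0 + 4·0 + (-2)·1) = (7, 6, -2)
w2 = Bw1 = (1·7 + 3·6 + 7·(-2); 2·7 + 2·6 + 6·(-2); 1·7 + 4·6 + (-2)·(-2)) = (11, 14, 35)
Requested component of w2: 35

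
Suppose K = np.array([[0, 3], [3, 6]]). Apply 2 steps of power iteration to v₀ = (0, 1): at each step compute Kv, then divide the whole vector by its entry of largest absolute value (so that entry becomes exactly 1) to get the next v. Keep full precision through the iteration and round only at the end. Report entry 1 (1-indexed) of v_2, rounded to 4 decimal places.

Kv0 = (3.00000, 6.00000); divide by 6.00000 → v1 = (0.50000, 1.00000)
Kv1 = (3.00000, 7.50000); divide by 7.50000 → v2 = (0.40000, 1.00000)
Requested entry of v2: 18/45 = 0.4000

0.4000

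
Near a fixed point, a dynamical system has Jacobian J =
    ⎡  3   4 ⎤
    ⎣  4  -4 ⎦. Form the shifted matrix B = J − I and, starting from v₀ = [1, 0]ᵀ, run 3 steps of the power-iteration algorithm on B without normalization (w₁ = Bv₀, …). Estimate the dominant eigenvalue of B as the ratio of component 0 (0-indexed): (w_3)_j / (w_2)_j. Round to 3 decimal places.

-0.400

B = J − I has rows (2, 4); (4, -5)
w1 = Bv₀ = (2, 4)
w2 = Bw1 = (20, -12)
w3 = Bw2 = (-8, 140)
Ratio: -8/20 = -0.400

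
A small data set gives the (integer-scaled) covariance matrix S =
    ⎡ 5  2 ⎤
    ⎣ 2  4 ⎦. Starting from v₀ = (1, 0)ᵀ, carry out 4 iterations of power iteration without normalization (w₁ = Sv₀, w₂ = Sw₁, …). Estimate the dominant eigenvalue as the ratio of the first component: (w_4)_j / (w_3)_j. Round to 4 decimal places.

λ ≈ 6.4365

w1 = Sv₀ = (5·1 + 2·0; 2·1 + 4·0) = (5, 2)
w2 = Sw1 = (5·5 + 2·2; 2·5 + 4·2) = (29, 18)
w3 = Sw2 = (181, 130)
w4 = Sw3 = (1165, 882)
Ratio at component: 1165 / 181 = 6.4365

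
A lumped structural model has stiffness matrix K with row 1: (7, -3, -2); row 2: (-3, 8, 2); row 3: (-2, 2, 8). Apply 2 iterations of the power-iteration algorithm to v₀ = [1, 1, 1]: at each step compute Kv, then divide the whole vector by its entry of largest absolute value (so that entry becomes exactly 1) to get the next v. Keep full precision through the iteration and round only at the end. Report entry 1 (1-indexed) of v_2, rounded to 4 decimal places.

-0.3108

Kv0 = (2.00000, 7.00000, 8.00000); divide by 8.00000 → v1 = (0.25000, 0.87500, 1.00000)
Kv1 = (-2.87500, 8.25000, 9.25000); divide by 9.25000 → v2 = (-0.31081, 0.89189, 1.00000)
Requested entry of v2: -23/74 = -0.3108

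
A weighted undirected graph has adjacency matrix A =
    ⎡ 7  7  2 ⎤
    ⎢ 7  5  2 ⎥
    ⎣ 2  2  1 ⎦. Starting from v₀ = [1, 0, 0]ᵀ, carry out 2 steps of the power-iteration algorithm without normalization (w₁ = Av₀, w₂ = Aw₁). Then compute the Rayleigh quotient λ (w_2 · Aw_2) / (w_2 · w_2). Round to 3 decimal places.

13.698

w1 = Av₀ = (7, 7, 2)
w2 = Aw1 = (102, 88, 30)
Aw2 = (1390, 1214, 410)
w2·Aw2 = 102·1390 + 88·1214 + 30·410 = 260912; w2·w2 = 102·102 + 88·88 + 30·30 = 19048
λ ≈ 260912/19048 = 13.698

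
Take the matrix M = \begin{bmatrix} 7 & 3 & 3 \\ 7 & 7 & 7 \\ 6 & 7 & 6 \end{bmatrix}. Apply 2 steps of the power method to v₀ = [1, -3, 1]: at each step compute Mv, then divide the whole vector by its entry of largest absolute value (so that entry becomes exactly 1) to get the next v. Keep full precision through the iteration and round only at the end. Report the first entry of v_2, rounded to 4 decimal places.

0.3905

Mv0 = (1.00000, -7.00000, -9.00000); divide by -9.00000 → v1 = (-0.11111, 0.77778, 1.00000)
Mv1 = (4.55556, 11.66667, 10.77778); divide by 11.66667 → v2 = (0.39048, 1.00000, 0.92381)
Requested entry of v2: -41/-105 = 0.3905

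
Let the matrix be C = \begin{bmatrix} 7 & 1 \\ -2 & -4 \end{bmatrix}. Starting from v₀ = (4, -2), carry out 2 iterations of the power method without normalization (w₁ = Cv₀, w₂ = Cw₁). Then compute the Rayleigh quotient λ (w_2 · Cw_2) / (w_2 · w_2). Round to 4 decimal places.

w1 = Cv₀ = (7·4 + 1·(-2); (-2)·4 + (-4)·(-2)) = (26, 0)
w2 = Cw1 = (7·26 + 1·0; (-2)·26 + (-4)·0) = (182, -52)
Cw2 = (1222, -156)
w2·Cw2 = 182·1222 + (-52)·(-156) = 230516; w2·w2 = 182·182 + (-52)·(-52) = 35828
λ ≈ 230516/35828 = 6.4340

λ ≈ 6.4340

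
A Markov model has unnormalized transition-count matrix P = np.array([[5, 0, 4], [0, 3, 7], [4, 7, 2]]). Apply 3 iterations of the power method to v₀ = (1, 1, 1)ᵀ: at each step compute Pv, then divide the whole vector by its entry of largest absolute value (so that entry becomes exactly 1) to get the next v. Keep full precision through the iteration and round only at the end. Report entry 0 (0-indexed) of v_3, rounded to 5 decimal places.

Pv0 = (9.000000, 10.000000, 13.000000); divide by 13.000000 → v1 = (0.692308, 0.769231, 1.000000)
Pv1 = (7.461538, 9.307692, 10.153846); divide by 10.153846 → v2 = (0.734848, 0.916667, 1.000000)
Pv2 = (7.674242, 9.750000, 11.356061); divide by 11.356061 → v3 = (0.675784, 0.858572, 1.000000)
Requested entry of v3: 1013/1499 = 0.67578

0.67578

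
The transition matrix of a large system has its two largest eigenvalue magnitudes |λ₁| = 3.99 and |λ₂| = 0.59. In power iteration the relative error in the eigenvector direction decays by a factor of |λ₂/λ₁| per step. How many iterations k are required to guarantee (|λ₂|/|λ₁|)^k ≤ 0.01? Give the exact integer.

3

|λ₂/λ₁| = 0.59/3.99 = 0.14787
Need k ≥ ln(0.01) / ln(0.14787) = -4.6052 / -1.9114 ≈ 2.409
Smallest integer k satisfying the bound: 3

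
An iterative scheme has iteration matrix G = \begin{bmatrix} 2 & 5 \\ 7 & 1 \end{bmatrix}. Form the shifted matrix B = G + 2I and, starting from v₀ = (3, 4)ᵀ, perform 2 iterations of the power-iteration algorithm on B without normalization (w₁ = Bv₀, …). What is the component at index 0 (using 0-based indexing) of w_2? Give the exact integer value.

B = G + 2I has rows (4, 5); (7, 3)
w1 = Bv₀ = (32, 33)
w2 = Bw1 = (293, 323)
Requested component of w2: 293

293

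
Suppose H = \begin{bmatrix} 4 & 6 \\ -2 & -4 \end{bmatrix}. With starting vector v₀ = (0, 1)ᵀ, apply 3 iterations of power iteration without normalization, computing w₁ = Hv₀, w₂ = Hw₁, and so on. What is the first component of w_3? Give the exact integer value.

w1 = Hv₀ = (4·0 + 6·1; (-2)·0 + (-4)·1) = (6, -4)
w2 = Hw1 = (4·6 + 6·(-4); (-2)·6 + (-4)·(-4)) = (0, 4)
w3 = Hw2 = (24, -16)
The requested component of w3 is 24.

24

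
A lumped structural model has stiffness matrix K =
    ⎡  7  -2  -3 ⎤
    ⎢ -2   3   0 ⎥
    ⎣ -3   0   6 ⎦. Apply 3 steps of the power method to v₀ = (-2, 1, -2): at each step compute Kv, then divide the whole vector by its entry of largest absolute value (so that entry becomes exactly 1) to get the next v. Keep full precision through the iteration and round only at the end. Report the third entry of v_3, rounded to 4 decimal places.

-0.3080

Kv0 = (-10.00000, 7.00000, -6.00000); divide by -10.00000 → v1 = (1.00000, -0.70000, 0.60000)
Kv1 = (6.60000, -4.10000, 0.60000); divide by 6.60000 → v2 = (1.00000, -0.62121, 0.09091)
Kv2 = (7.96970, -3.86364, -2.45455); divide by 7.96970 → v3 = (1.00000, -0.48479, -0.30798)
Requested entry of v3: 162/-526 = -0.3080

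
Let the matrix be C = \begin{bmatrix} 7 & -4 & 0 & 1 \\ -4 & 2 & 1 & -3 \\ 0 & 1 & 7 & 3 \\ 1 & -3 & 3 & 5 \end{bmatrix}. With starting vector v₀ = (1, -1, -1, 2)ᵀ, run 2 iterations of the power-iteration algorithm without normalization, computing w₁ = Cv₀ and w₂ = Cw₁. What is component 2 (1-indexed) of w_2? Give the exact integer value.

-113

w1 = Cv₀ = (13, -13, -2, 11)
w2 = Cw1 = (154, -113, 6, 101)
The requested component of w2 is -113.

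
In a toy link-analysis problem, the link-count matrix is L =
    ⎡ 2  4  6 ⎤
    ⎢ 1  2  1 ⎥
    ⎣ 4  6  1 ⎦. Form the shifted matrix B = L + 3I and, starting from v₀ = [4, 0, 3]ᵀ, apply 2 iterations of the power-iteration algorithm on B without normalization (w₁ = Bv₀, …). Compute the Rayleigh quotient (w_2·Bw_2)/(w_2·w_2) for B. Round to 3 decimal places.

10.928

B = L + 3I has rows (5, 4, 6); (1, 5, 1); (4, 6, 4)
w1 = Bv₀ = (5·4 + 4·0 + 6·3; 1·4 + 5·0 + 1·3; 4·4 + 6·0 + 4·3) = (38, 7, 28)
w2 = Bw1 = (5·38 + 4·7 + 6·28; 1·38 + 5·7 + 1·28; 4·38 + 6·7 + 4·28) = (386, 101, 306)
Bw2 = (4170, 1197, 3374)
w2·Bw2 = 2762961; w2·w2 = 252833; μ ≈ 2762961/252833 = 10.928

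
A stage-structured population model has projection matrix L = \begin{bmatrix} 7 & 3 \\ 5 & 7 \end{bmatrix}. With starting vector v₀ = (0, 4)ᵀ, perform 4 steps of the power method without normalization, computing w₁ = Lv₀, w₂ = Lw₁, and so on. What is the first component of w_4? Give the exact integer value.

w1 = Lv₀ = (12, 28)
w2 = Lw1 = (168, 256)
w3 = Lw2 = (1944, 2632)
w4 = Lw3 = (21504, 28144)
The requested component of w4 is 21504.

21504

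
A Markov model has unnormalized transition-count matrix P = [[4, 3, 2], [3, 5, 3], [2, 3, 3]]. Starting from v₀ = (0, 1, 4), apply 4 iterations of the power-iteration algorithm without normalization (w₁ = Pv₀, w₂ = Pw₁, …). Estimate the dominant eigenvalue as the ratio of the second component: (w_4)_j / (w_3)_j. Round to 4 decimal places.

w1 = Pv₀ = (11, 17, 15)
w2 = Pw1 = (125, 163, 118)
w3 = Pw2 = (1225, 1544, 1093)
w4 = Pw3 = (11718, 14674, 10361)
Ratio at component: 14674 / 1544 = 9.5039

λ ≈ 9.5039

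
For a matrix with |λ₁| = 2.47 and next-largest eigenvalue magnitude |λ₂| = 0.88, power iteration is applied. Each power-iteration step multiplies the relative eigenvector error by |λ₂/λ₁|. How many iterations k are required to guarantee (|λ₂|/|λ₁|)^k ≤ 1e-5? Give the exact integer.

12

|λ₂/λ₁| = 0.88/2.47 = 0.35628
Need k ≥ ln(1e-5) / ln(0.35628) = -11.5129 / -1.0321 ≈ 11.155
Smallest integer k satisfying the bound: 12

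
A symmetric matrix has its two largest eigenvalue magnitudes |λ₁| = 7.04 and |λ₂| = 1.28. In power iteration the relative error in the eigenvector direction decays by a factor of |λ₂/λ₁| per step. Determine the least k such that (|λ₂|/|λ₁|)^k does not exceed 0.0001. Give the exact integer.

6

|λ₂/λ₁| = 1.28/7.04 = 0.18182
Need k ≥ ln(0.0001) / ln(0.18182) = -9.2103 / -1.7047 ≈ 5.403
Smallest integer k satisfying the bound: 6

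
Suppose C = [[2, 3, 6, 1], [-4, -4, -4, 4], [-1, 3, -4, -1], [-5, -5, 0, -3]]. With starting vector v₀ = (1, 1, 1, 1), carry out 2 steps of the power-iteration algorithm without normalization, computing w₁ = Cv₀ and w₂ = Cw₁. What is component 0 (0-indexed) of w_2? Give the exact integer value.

w1 = Cv₀ = (2·1 + 3·1 + 6·1 + 1·1; (-4)·1 + (-4)·1 + (-4)·1 + 4·1; (-1)·1 + 3·1 + (-4)·1 + (-1)·1; (-5)·1 + (-5)·1 + 0·1 + (-3)·1) = (12, -8, -3, -13)
w2 = Cw1 = (2·12 + 3·(-8) + 6·(-3) + 1·(-13); (-4)·12 + (-4)·(-8) + (-4)·(-3) + 4·(-13); (-1)·12 + 3·(-8) + (-4)·(-3) + (-1)·(-13); (-5)·12 + (-5)·(-8) + 0·(-3) + (-3)·(-13)) = (-31, -56, -11, 19)
The requested component of w2 is -31.

-31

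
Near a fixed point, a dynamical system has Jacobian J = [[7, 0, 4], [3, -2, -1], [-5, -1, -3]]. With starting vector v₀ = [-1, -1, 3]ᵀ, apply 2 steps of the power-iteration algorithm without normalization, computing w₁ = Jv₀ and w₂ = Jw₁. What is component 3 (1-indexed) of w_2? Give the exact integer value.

-12

w1 = Jv₀ = (5, -4, -3)
w2 = Jw1 = (23, 26, -12)
The requested component of w2 is -12.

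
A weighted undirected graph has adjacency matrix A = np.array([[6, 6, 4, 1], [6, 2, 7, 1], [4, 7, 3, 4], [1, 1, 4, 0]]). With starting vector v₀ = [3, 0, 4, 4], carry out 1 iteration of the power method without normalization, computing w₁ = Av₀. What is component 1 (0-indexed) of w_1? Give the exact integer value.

50

w1 = Av₀ = (6·3 + 6·0 + 4·4 + 1·4; 6·3 + 2·0 + 7·4 + 1·4; 4·3 + 7·0 + 3·4 + 4·4; 1·3 + 1·0 + 4·4 + 0·4) = (38, 50, 40, 19)
The requested component of w1 is 50.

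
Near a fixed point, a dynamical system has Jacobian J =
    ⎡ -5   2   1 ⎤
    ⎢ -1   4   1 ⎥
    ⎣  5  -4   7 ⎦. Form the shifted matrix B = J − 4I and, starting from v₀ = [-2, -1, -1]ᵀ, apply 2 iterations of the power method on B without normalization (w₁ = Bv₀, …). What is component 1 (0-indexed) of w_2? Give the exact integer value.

-24

B = J − 4I has rows (-9, 2, 1); (-1, 0, 1); (5, -4, 3)
w1 = Bv₀ = ((-9)·(-2) + 2·(-1) + 1·(-1); (-1)·(-2) + 0·(-1) + 1·(-1); 5·(-2) + (-4)·(-1) + 3·(-1)) = (15, 1, -9)
w2 = Bw1 = ((-9)·15 + 2·1 + 1·(-9); (-1)·15 + 0·1 + 1·(-9); 5·15 + (-4)·1 + 3·(-9)) = (-142, -24, 44)
Requested component of w2: -24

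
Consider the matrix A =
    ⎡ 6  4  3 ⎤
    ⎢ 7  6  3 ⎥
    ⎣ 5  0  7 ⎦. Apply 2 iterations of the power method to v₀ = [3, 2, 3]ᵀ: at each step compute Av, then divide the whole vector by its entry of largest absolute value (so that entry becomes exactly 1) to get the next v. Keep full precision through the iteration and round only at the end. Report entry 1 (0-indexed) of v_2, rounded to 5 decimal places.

1.00000

Av0 = (35.000000, 42.000000, 36.000000); divide by 42.000000 → v1 = (0.833333, 1.000000, 0.857143)
Av1 = (11.571429, 14.404762, 10.166667); divide by 14.404762 → v2 = (0.803306, 1.000000, 0.705785)
Requested entry of v2: 605/605 = 1.00000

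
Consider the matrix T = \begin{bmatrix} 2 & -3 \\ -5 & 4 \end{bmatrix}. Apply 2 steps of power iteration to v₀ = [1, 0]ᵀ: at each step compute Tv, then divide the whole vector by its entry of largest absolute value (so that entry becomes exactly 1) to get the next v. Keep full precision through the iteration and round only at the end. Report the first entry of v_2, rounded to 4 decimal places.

-0.6333

Tv0 = (2.00000, -5.00000); divide by -5.00000 → v1 = (-0.40000, 1.00000)
Tv1 = (-3.80000, 6.00000); divide by 6.00000 → v2 = (-0.63333, 1.00000)
Requested entry of v2: 19/-30 = -0.6333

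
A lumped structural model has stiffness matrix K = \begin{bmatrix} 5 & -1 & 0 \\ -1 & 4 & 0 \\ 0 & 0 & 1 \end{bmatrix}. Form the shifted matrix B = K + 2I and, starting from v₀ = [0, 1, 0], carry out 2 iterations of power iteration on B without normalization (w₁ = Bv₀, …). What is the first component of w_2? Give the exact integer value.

B = K + 2I has rows (7, -1, 0); (-1, 6, 0); (0, 0, 3)
w1 = Bv₀ = (-1, 6, 0)
w2 = Bw1 = (-13, 37, 0)
Requested component of w2: -13

-13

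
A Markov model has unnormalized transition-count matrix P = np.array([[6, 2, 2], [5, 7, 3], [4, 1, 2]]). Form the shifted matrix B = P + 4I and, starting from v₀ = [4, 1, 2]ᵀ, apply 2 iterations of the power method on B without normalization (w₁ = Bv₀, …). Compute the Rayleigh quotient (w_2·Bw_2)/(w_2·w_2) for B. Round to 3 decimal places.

15.285

B = P + 4I has rows (10, 2, 2); (5, 11, 3); (4, 1, 6)
w1 = Bv₀ = (10·4 + 2·1 + 2·2; 5·4 + 11·1 + 3·2; 4·4 + 1·1 + 6·2) = (46, 37, 29)
w2 = Bw1 = (10·46 + 2·37 + 2·29; 5·46 + 11·37 + 3·29; 4·46 + 1·37 + 6·29) = (592, 724, 395)
Bw2 = (8158, 12109, 5462)
w2·Bw2 = 15753942; w2·w2 = 1030665; μ ≈ 15753942/1030665 = 15.285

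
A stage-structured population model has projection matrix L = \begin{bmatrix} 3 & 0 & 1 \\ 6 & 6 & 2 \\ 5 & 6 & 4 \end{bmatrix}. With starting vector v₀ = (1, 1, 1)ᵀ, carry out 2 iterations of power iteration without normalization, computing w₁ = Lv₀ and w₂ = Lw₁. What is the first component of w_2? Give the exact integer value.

27

w1 = Lv₀ = (3·1 + 0·1 + 1·1; 6·1 + 6·1 + 2·1; 5·1 + 6·1 + 4·1) = (4, 14, 15)
w2 = Lw1 = (3·4 + 0·14 + 1·15; 6·4 + 6·14 + 2·15; 5·4 + 6·14 + 4·15) = (27, 138, 164)
The requested component of w2 is 27.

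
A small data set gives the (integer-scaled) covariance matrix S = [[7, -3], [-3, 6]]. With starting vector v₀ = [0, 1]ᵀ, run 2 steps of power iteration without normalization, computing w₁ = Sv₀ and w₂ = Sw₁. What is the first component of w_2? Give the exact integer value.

w1 = Sv₀ = (7·0 + (-3)·1; (-3)·0 + 6·1) = (-3, 6)
w2 = Sw1 = (7·(-3) + (-3)·6; (-3)·(-3) + 6·6) = (-39, 45)
The requested component of w2 is -39.

-39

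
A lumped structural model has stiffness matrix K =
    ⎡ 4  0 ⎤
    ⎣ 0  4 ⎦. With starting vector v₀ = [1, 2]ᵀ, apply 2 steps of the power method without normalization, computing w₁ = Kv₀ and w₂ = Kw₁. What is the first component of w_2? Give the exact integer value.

w1 = Kv₀ = (4·1 + 0·2; 0·1 + 4·2) = (4, 8)
w2 = Kw1 = (4·4 + 0·8; 0·4 + 4·8) = (16, 32)
The requested component of w2 is 16.

16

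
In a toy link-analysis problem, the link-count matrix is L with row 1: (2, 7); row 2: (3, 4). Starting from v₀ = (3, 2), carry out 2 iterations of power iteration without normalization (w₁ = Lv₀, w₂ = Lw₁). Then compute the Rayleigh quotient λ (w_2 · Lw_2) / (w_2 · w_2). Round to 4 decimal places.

λ ≈ 7.6711

w1 = Lv₀ = (20, 17)
w2 = Lw1 = (159, 128)
Lw2 = (1214, 989)
w2·Lw2 = 159·1214 + 128·989 = 319618; w2·w2 = 159·159 + 128·128 = 41665
λ ≈ 319618/41665 = 7.6711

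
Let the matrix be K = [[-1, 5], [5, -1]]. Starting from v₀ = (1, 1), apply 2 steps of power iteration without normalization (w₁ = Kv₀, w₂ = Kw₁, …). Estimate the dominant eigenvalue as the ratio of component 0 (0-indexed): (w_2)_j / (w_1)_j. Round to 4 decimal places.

4.0000

w1 = Kv₀ = (4, 4)
w2 = Kw1 = (16, 16)
Ratio at component: 16 / 4 = 4.0000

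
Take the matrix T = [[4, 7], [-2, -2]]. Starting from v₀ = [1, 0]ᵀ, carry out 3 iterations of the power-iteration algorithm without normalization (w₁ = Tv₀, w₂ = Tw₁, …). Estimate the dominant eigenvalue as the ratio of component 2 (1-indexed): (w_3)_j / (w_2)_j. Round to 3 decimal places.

-1.000

w1 = Tv₀ = (4·1 + 7·0; (-2)·1 + (-2)·0) = (4, -2)
w2 = Tw1 = (4·4 + 7·(-2); (-2)·4 + (-2)·(-2)) = (2, -4)
w3 = Tw2 = (-20, 4)
Ratio at component: 4 / -4 = -1.000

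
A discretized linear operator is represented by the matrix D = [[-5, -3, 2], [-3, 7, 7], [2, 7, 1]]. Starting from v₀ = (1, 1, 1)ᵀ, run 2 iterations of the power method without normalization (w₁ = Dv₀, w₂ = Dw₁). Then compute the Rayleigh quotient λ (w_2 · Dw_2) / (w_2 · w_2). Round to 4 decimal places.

w1 = Dv₀ = (-6, 11, 10)
w2 = Dw1 = (17, 165, 75)
Dw2 = (-430, 1629, 1264)
w2·Dw2 = 17·(-430) + 165·1629 + 75·1264 = 356275; w2·w2 = 17·17 + 165·165 + 75·75 = 33139
λ ≈ 356275/33139 = 10.7509

λ ≈ 10.7509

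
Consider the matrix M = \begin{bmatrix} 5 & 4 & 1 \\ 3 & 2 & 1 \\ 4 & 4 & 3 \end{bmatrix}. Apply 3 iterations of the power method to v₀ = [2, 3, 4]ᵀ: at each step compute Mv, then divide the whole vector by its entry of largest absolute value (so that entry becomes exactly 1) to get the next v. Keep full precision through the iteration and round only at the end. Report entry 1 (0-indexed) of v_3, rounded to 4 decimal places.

Mv0 = (26.00000, 16.00000, 32.00000); divide by 32.00000 → v1 = (0.81250, 0.50000, 1.00000)
Mv1 = (7.06250, 4.43750, 8.25000); divide by 8.25000 → v2 = (0.85606, 0.53788, 1.00000)
Mv2 = (7.43182, 4.64394, 8.57576); divide by 8.57576 → v3 = (0.86661, 0.54152, 1.00000)
Requested entry of v3: 1226/2264 = 0.5415

0.5415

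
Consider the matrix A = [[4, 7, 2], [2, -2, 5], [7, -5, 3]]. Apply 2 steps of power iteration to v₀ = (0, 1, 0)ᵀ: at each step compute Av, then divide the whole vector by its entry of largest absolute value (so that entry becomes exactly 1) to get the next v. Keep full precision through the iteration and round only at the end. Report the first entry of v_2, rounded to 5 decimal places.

Av0 = (7.000000, -2.000000, -5.000000); divide by 7.000000 → v1 = (1.000000, -0.285714, -0.714286)
Av1 = (0.571429, -1.000000, 6.285714); divide by 6.285714 → v2 = (0.090909, -0.159091, 1.000000)
Requested entry of v2: 4/44 = 0.09091

0.09091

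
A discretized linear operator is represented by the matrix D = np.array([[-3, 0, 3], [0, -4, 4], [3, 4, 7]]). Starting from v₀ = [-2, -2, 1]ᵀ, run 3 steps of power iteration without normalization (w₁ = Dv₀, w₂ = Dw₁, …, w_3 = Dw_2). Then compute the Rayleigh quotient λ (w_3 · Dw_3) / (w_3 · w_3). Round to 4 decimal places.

w1 = Dv₀ = ((-3)·(-2) + 0·(-2) + 3·1; 0·(-2) + (-4)·(-2) + 4·1; 3·(-2) + 4·(-2) + 7·1) = (9, 12, -7)
w2 = Dw1 = ((-3)·9 + 0·12 + 3·(-7); 0·9 + (-4)·12 + 4·(-7); 3·9 + 4·12 + 7·(-7)) = (-48, -76, 26)
w3 = Dw2 = (222, 408, -266)
Dw3 = (-1464, -2696, 436)
w3·Dw3 = 222·(-1464) + 408·(-2696) + (-266)·436 = -1540952; w3·w3 = 222·222 + 408·408 + (-266)·(-266) = 286504
λ ≈ -1540952/286504 = -5.3785

-5.3785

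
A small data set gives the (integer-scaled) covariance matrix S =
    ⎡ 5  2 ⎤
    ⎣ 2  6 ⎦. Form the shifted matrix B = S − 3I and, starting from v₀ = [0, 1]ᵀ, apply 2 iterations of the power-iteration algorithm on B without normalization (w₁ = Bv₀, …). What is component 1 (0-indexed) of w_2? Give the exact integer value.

13

B = S − 3I has rows (2, 2); (2, 3)
w1 = Bv₀ = (2, 3)
w2 = Bw1 = (10, 13)
Requested component of w2: 13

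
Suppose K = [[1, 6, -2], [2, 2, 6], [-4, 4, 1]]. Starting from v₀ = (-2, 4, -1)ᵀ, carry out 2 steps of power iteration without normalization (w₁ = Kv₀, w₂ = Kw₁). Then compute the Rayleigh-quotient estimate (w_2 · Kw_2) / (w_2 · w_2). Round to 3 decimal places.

w1 = Kv₀ = (1·(-2) + 6·4 + (-2)·(-1); 2·(-2) + 2·4 + 6·(-1); (-4)·(-2) + 4·4 + 1·(-1)) = (24, -2, 23)
w2 = Kw1 = (1·24 + 6·(-2) + (-2)·23; 2·24 + 2·(-2) + 6·23; (-4)·24 + 4·(-2) + 1·23) = (-34, 182, -81)
Kw2 = (1220, -190, 783)
w2·Kw2 = (-34)·1220 + 182·(-190) + (-81)·783 = -139483; w2·w2 = (-34)·(-34) + 182·182 + (-81)·(-81) = 40841
λ ≈ -139483/40841 = -3.415

λ ≈ -3.415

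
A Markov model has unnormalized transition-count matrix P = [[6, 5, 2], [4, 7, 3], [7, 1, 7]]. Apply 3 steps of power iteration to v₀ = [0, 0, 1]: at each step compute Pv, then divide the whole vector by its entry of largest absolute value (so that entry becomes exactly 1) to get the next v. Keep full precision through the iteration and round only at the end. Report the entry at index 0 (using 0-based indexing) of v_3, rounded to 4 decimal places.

0.7860

Pv0 = (2.00000, 3.00000, 7.00000); divide by 7.00000 → v1 = (0.28571, 0.42857, 1.00000)
Pv1 = (5.85714, 7.14286, 9.42857); divide by 9.42857 → v2 = (0.62121, 0.75758, 1.00000)
Pv2 = (9.51515, 10.78788, 12.10606); divide by 12.10606 → v3 = (0.78598, 0.89111, 1.00000)
Requested entry of v3: 628/799 = 0.7860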